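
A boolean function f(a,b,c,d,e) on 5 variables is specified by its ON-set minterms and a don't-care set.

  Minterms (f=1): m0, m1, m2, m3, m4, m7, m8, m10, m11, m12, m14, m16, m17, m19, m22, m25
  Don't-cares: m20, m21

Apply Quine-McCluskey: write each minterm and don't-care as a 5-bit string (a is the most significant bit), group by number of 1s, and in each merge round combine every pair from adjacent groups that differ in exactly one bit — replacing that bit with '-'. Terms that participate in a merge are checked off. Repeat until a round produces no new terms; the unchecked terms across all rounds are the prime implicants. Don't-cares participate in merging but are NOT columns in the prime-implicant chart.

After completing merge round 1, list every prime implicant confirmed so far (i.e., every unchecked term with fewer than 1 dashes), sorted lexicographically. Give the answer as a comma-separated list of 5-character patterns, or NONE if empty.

NONE

Round 0: 00000✓ 00001✓ 00010✓ 00011✓ 00100✓ 00111✓ 01000✓ 01010✓ 01011✓ 01100✓ 01110✓ 10000✓ 10001✓ 10011✓ 10100✓ 10101✓ 10110✓ 11001✓
Round 1: -0000✓ -0001✓ -0011✓ -0100✓ 0-000✓ 0-010✓ 0-011✓ 0-100✓ 00-00✓ 00-11 000-0✓ 000-1✓ 0000-✓ 0001-✓ 01-00✓ 01-10✓ 010-0✓ 0101-✓ 011-0✓ 1-001 10-00✓ 10-01✓ 100-1✓ 1000-✓ 101-0 1010-✓
Round 2: -0-00 -00-1 -000- 0--00 0-0-0 0-01- 000-- 01--0 10-0-
PIs = {-0-00, -00-1, -000-, 0--00, 0-0-0, 0-01-, 00-11, 000--, 01--0, 1-001, 10-0-, 101-0}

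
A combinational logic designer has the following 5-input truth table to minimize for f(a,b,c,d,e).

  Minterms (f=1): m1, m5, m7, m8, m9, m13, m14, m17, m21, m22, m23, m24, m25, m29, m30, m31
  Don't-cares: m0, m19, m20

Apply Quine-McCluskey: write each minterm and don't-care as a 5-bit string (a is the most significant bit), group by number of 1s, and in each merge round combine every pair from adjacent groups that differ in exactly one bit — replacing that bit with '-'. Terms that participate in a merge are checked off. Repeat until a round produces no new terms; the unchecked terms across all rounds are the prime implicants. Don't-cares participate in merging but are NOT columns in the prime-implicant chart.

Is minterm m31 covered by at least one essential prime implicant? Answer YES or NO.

NO

size-2^0 implicants → 00000(✓)  00001(✓)  00101(✓)  00111(✓)  01000(✓)  01001(✓)  01101(✓)  01110(✓)  10001(✓)  10011(✓)  10100(✓)  10101(✓)  10110(✓)  10111(✓)  11000(✓)  11001(✓)  11101(✓)  11110(✓)  11111(✓)
size-2^1 implicants → -0001(✓)  -0101(✓)  -0111(✓)  -1000(✓)  -1001(✓)  -1101(✓)  -1110  0-000(✓)  0-001(✓)  0-101(✓)  00-01(✓)  0000-(✓)  001-1(✓)  01-01(✓)  0100-(✓)  1-001(✓)  1-101(✓)  1-110(✓)  1-111(✓)  10-01(✓)  10-11(✓)  100-1(✓)  101-0(✓)  101-1(✓)  1010-(✓)  1011-(✓)  11-01(✓)  1100-(✓)  111-1(✓)  1111-(✓)
size-2^2 implicants → --001(✓)  --101(✓)  -0-01(✓)  -01-1  -1-01(✓)  -100-  0--01(✓)  0-00-  1--01(✓)  1-1-1  1-11-  10--1  101--
size-2^3 implicants → ---01
Unchecked terms (primes): ---01, -01-1, -100-, -1110, 0-00-, 1-1-1, 1-11-, 10--1, 101--
Minterm coverage:
  m1 ⊆ ---01,0-00-
  m5 ⊆ ---01,-01-1
  m7 ⊆ -01-1 [E]
  m8 ⊆ -100-,0-00-
  m9 ⊆ ---01,-100-,0-00-
  m13 ⊆ ---01 [E]
  m14 ⊆ -1110 [E]
  m17 ⊆ ---01,10--1
  m21 ⊆ ---01,-01-1,1-1-1,10--1,101--
  m22 ⊆ 1-11-,101--
  m23 ⊆ -01-1,1-1-1,1-11-,10--1,101--
  m24 ⊆ -100- [E]
  m25 ⊆ ---01,-100-
  m29 ⊆ ---01,1-1-1
  m30 ⊆ -1110,1-11-
  m31 ⊆ 1-1-1,1-11-
E = {---01, -01-1, -100-, -1110}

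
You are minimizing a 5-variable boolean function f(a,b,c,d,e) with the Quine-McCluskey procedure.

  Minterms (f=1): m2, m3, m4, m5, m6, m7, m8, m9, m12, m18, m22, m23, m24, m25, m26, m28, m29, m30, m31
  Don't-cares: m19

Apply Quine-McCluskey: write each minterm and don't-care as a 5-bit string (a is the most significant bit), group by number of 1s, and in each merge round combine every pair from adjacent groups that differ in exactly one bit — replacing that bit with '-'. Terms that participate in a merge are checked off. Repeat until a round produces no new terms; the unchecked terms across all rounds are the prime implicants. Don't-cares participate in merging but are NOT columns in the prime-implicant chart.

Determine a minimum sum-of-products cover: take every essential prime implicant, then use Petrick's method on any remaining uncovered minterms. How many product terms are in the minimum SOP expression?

Round 0: 00010✓ 00011✓ 00100✓ 00101✓ 00110✓ 00111✓ 01000✓ 01001✓ 01100✓ 10010✓ 10011✓ 10110✓ 10111✓ 11000✓ 11001✓ 11010✓ 11100✓ 11101✓ 11110✓ 11111✓
Round 1: -0010✓ -0011✓ -0110✓ -0111✓ -1000✓ -1001✓ -1100✓ 0-100 00-10✓ 00-11✓ 0001-✓ 001-0✓ 001-1✓ 0010-✓ 0011-✓ 01-00✓ 0100-✓ 1-010✓ 1-110✓ 1-111✓ 10-10✓ 10-11✓ 1001-✓ 1011-✓ 11-00✓ 11-01✓ 11-10✓ 110-0✓ 1100-✓ 111-0✓ 111-1✓ 1110-✓ 1111-✓
Round 2: -0-10✓ -0-11✓ -001-✓ -011-✓ -1-00 -100- 00-1-✓ 001-- 1--10 1-11- 10-1-✓ 11--0 11-0- 111--
Round 3: -0-1-
PIs = {-0-1-, -1-00, -100-, 0-100, 001--, 1--10, 1-11-, 11--0, 11-0-, 111--}
Coverage chart:
  m2: -0-1- ←essential
  m3: -0-1- ←essential
  m4: 0-100,001--
  m5: 001-- ←essential
  m6: -0-1-,001--
  m7: -0-1-,001--
  m8: -1-00,-100-
  m9: -100- ←essential
  m12: -1-00,0-100
  m18: -0-1-,1--10
  m22: -0-1-,1--10,1-11-
  m23: -0-1-,1-11-
  m24: -1-00,-100-,11--0,11-0-
  m25: -100-,11-0-
  m26: 1--10,11--0
  m28: -1-00,11--0,11-0-,111--
  m29: 11-0-,111--
  m30: 1--10,1-11-,11--0,111--
  m31: 1-11-,111--
Essential: -0-1-, -100-, 001--
Petrick residual → -1-00, 1--10, 111--
Min cover (6 terms): b'd + bd'e' + bc'd' + a'b'c + ade' + abc

6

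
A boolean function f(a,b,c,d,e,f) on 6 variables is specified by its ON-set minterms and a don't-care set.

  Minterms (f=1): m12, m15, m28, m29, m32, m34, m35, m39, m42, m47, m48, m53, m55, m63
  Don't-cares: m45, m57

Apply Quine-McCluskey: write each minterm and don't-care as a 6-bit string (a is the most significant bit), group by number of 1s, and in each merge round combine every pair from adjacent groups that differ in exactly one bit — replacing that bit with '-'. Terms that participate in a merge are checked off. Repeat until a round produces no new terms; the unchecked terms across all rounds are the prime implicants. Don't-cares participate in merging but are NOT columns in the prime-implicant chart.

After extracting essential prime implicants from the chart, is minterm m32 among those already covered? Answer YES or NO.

[col 0] 001100*, 001111*, 011100*, 011101*, 100000*, 100010*, 100011*, 100111*, 101010*, 101101*, 101111*, 110000*, 110101*, 110111*, 111001, 111111*
[col 1] -01111, 0-1100, 01110-, 1-0000, 1-0111*, 1-1111*, 10-010, 10-111*, 100-11, 1000-0, 10001-, 1011-1, 11-111*, 1101-1
[col 2] 1--111
Prime implicants: -01111, 0-1100, 01110-, 1--111, 1-0000, 10-010, 100-11, 1000-0, 10001-, 1011-1, 1101-1, 111001
PI chart (minterm → PIs covering it):
  12 | 0-1100  (sole → essential)
  15 | -01111  (sole → essential)
  28 | 0-1100,01110-
  29 | 01110-  (sole → essential)
  32 | 1-0000,1000-0
  34 | 10-010,1000-0,10001-
  35 | 100-11,10001-
  39 | 1--111,100-11
  42 | 10-010  (sole → essential)
  47 | -01111,1--111,1011-1
  48 | 1-0000  (sole → essential)
  53 | 1101-1  (sole → essential)
  55 | 1--111,1101-1
  63 | 1--111  (sole → essential)
Essential prime implicants: -01111, 0-1100, 01110-, 1--111, 1-0000, 10-010, 1101-1

YES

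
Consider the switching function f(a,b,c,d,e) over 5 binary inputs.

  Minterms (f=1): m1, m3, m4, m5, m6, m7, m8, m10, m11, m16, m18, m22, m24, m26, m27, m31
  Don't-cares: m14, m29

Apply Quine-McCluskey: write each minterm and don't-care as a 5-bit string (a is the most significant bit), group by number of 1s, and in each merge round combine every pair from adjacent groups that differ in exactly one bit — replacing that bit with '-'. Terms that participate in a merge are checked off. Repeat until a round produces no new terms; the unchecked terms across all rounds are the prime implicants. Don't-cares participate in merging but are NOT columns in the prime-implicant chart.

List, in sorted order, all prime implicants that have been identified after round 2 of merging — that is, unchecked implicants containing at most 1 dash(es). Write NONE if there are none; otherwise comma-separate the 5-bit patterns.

-0110, 0-011, 0-110, 01-10, 10-10, 11-11, 111-1

Round 0: 00001✓ 00011✓ 00100✓ 00101✓ 00110✓ 00111✓ 01000✓ 01010✓ 01011✓ 01110✓ 10000✓ 10010✓ 10110✓ 11000✓ 11010✓ 11011✓ 11101✓ 11111✓
Round 1: -0110 -1000✓ -1010✓ -1011✓ 0-011 0-110 00-01✓ 00-11✓ 000-1✓ 001-0✓ 001-1✓ 0010-✓ 0011-✓ 01-10 010-0✓ 0101-✓ 1-000✓ 1-010✓ 10-10 100-0✓ 11-11 110-0✓ 1101-✓ 111-1
Round 2: -10-0 -101- 00--1 001-- 1-0-0
PIs = {-0110, -10-0, -101-, 0-011, 0-110, 00--1, 001--, 01-10, 1-0-0, 10-10, 11-11, 111-1}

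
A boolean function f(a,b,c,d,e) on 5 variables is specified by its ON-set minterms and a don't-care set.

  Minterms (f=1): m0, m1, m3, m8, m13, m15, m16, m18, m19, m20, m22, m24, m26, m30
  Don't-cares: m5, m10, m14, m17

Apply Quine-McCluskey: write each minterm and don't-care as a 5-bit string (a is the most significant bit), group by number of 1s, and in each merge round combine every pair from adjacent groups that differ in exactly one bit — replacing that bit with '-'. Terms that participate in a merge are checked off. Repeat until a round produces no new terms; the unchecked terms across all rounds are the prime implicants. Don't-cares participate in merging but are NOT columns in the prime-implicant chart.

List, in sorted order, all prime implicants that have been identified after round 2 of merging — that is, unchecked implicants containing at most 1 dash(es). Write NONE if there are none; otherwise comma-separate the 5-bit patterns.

[col 0] 00000*, 00001*, 00011*, 00101*, 01000*, 01010*, 01101*, 01110*, 01111*, 10000*, 10001*, 10010*, 10011*, 10100*, 10110*, 11000*, 11010*, 11110*
[col 1] -0000*, -0001*, -0011*, -1000*, -1010*, -1110*, 0-000*, 0-101, 00-01, 000-1*, 0000-*, 01-10*, 010-0*, 011-1, 0111-, 1-000*, 1-010*, 1-110*, 10-00*, 10-10*, 100-0*, 100-1*, 1000-*, 1001-*, 101-0*, 11-10*, 110-0*
[col 2] --000, -00-1, -000-, -1-10, -10-0, 1--10, 1-0-0, 10--0, 100--
Prime implicants: --000, -00-1, -000-, -1-10, -10-0, 0-101, 00-01, 011-1, 0111-, 1--10, 1-0-0, 10--0, 100--

0-101, 00-01, 011-1, 0111-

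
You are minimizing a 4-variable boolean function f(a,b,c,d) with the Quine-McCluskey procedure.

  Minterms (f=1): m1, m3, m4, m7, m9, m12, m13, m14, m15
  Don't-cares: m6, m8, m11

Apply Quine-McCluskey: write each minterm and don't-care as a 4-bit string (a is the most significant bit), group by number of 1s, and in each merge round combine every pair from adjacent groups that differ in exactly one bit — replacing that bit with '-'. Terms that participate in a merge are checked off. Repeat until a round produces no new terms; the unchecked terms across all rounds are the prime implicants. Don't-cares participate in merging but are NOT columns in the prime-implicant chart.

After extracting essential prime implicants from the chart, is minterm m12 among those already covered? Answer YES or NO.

Round 0: 0001✓ 0011✓ 0100✓ 0110✓ 0111✓ 1000✓ 1001✓ 1011✓ 1100✓ 1101✓ 1110✓ 1111✓
Round 1: -001✓ -011✓ -100✓ -110✓ -111✓ 0-11✓ 00-1✓ 01-0✓ 011-✓ 1-00✓ 1-01✓ 1-11✓ 10-1✓ 100-✓ 11-0✓ 11-1✓ 110-✓ 111-✓
Round 2: --11 -0-1 -1-0 -11- 1--1 1-0- 11--
PIs = {--11, -0-1, -1-0, -11-, 1--1, 1-0-, 11--}
Coverage chart:
  m1: -0-1 ←essential
  m3: --11,-0-1
  m4: -1-0 ←essential
  m7: --11,-11-
  m9: -0-1,1--1,1-0-
  m12: -1-0,1-0-,11--
  m13: 1--1,1-0-,11--
  m14: -1-0,-11-,11--
  m15: --11,-11-,1--1,11--
Essential: -0-1, -1-0

YES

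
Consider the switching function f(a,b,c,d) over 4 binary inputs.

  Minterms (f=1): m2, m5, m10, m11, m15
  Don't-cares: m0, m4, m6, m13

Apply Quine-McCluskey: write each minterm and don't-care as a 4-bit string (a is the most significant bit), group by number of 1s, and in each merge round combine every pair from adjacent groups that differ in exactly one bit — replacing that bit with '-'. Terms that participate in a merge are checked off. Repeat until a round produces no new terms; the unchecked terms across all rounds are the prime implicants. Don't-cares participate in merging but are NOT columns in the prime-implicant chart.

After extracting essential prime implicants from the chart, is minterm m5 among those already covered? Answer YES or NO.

[col 0] 0000*, 0010*, 0100*, 0101*, 0110*, 1010*, 1011*, 1101*, 1111*
[col 1] -010, -101, 0-00*, 0-10*, 00-0*, 01-0*, 010-, 1-11, 101-, 11-1
[col 2] 0--0
Prime implicants: -010, -101, 0--0, 010-, 1-11, 101-, 11-1
PI chart (minterm → PIs covering it):
  2 | -010,0--0
  5 | -101,010-
  10 | -010,101-
  11 | 1-11,101-
  15 | 1-11,11-1
(no essential prime implicants)

NO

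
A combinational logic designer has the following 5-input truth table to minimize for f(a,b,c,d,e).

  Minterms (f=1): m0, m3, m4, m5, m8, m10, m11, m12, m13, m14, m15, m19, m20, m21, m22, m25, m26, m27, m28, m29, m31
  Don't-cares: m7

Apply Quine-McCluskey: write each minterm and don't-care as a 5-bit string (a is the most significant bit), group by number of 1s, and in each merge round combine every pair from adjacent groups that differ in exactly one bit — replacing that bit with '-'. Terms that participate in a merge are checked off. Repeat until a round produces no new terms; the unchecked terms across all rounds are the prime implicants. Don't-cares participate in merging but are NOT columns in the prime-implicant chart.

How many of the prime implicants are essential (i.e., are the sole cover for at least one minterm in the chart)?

6

[col 0] 00000*, 00011*, 00100*, 00101*, 00111*, 01000*, 01010*, 01011*, 01100*, 01101*, 01110*, 01111*, 10011*, 10100*, 10101*, 10110*, 11001*, 11010*, 11011*, 11100*, 11101*, 11111*
[col 1] -0011*, -0100*, -0101*, -1010*, -1011*, -1100*, -1101*, -1111*, 0-000*, 0-011*, 0-100*, 0-101*, 0-111*, 00-00*, 00-11*, 001-1*, 0010-*, 01-00*, 01-10*, 01-11*, 010-0*, 0101-*, 011-0*, 011-1*, 0110-*, 0111-*, 1-011*, 1-100*, 1-101*, 101-0, 1010-*, 11-01*, 11-11*, 110-1*, 1101-*, 111-1*, 1110-*
[col 2] --011, --100*, --101*, -010-*, -1-11, -101-, -11-1, -110-*, 0--00, 0--11, 0-1-1, 0-10-*, 01--0, 01-1-, 011--, 1-10-*, 11--1
[col 3] --10-
Prime implicants: --011, --10-, -1-11, -101-, -11-1, 0--00, 0--11, 0-1-1, 01--0, 01-1-, 011--, 101-0, 11--1
PI chart (minterm → PIs covering it):
  0 | 0--00  (sole → essential)
  3 | --011,0--11
  4 | --10-,0--00
  5 | --10-,0-1-1
  8 | 0--00,01--0
  10 | -101-,01--0,01-1-
  11 | --011,-1-11,-101-,0--11,01-1-
  12 | --10-,0--00,01--0,011--
  13 | --10-,-11-1,0-1-1,011--
  14 | 01--0,01-1-,011--
  15 | -1-11,-11-1,0--11,0-1-1,01-1-,011--
  19 | --011  (sole → essential)
  20 | --10-,101-0
  21 | --10-  (sole → essential)
  22 | 101-0  (sole → essential)
  25 | 11--1  (sole → essential)
  26 | -101-  (sole → essential)
  27 | --011,-1-11,-101-,11--1
  28 | --10-  (sole → essential)
  29 | --10-,-11-1,11--1
  31 | -1-11,-11-1,11--1
Essential prime implicants: --011, --10-, -101-, 0--00, 101-0, 11--1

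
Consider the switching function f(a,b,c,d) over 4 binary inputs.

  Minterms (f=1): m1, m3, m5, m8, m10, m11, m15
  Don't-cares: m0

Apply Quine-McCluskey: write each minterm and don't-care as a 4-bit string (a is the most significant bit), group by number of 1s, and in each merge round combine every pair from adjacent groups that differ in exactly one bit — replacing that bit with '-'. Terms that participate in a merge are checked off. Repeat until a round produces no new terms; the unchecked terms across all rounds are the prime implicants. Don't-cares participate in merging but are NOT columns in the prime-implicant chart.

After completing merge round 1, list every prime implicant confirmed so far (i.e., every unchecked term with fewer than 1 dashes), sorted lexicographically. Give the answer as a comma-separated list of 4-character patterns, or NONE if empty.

NONE

Round 0: 0000✓ 0001✓ 0011✓ 0101✓ 1000✓ 1010✓ 1011✓ 1111✓
Round 1: -000 -011 0-01 00-1 000- 1-11 10-0 101-
PIs = {-000, -011, 0-01, 00-1, 000-, 1-11, 10-0, 101-}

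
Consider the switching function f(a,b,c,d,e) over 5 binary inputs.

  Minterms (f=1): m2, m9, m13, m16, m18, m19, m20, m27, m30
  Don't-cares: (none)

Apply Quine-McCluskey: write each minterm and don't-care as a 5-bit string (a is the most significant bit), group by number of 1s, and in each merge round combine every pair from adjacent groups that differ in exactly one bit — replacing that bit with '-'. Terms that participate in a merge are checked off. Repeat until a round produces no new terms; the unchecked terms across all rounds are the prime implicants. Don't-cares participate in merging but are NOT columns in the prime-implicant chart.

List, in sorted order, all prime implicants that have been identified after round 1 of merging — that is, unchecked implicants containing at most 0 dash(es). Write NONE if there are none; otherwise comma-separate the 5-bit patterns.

Round 0: 00010✓ 01001✓ 01101✓ 10000✓ 10010✓ 10011✓ 10100✓ 11011✓ 11110
Round 1: -0010 01-01 1-011 10-00 100-0 1001-
PIs = {-0010, 01-01, 1-011, 10-00, 100-0, 1001-, 11110}

11110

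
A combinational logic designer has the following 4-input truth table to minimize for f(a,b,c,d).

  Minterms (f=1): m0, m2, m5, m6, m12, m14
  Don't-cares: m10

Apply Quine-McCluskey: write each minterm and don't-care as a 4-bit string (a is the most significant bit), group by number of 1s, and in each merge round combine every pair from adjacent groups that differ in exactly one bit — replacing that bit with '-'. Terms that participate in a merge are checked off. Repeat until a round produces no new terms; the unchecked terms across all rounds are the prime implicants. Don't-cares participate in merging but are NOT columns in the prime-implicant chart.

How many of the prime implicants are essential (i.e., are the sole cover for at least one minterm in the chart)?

4

size-2^0 implicants → 0000(✓)  0010(✓)  0101  0110(✓)  1010(✓)  1100(✓)  1110(✓)
size-2^1 implicants → -010(✓)  -110(✓)  0-10(✓)  00-0  1-10(✓)  11-0
size-2^2 implicants → --10
Unchecked terms (primes): --10, 00-0, 0101, 11-0
Minterm coverage:
  m0 ⊆ 00-0 [E]
  m2 ⊆ --10,00-0
  m5 ⊆ 0101 [E]
  m6 ⊆ --10 [E]
  m12 ⊆ 11-0 [E]
  m14 ⊆ --10,11-0
E = {--10, 00-0, 0101, 11-0}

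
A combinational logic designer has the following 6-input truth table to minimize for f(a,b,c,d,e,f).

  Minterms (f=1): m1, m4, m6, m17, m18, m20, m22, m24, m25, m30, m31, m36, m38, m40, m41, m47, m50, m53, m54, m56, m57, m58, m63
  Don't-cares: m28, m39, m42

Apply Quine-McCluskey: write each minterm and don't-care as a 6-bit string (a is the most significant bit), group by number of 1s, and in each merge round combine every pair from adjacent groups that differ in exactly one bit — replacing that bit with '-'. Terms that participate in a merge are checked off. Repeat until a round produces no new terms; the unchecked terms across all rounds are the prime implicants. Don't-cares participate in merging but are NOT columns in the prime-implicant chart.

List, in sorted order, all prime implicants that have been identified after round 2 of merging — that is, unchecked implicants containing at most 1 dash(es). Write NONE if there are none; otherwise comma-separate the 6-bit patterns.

[col 0] 000001*, 000100*, 000110*, 010001*, 010010*, 010100*, 010110*, 011000*, 011001*, 011100*, 011110*, 011111*, 100100*, 100110*, 100111*, 101000*, 101001*, 101010*, 101111*, 110010*, 110101, 110110*, 111000*, 111001*, 111010*, 111111*
[col 1] -00100*, -00110*, -10010*, -10110*, -11000*, -11001*, -11111, 0-0001, 0-0100*, 0-0110*, 0001-0*, 01-001, 01-100*, 01-110*, 010-10*, 0101-0*, 011-00, 01100-*, 0111-0*, 01111-, 1-0110*, 1-1000*, 1-1001*, 1-1010*, 1-1111, 10-111, 1001-0*, 10011-, 1010-0*, 10100-*, 11-010, 110-10*, 1110-0*, 11100-*
[col 2] --0110, -001-0, -10-10, -1100-, 0-01-0, 01-1-0, 1-10-0, 1-100-
Prime implicants: --0110, -001-0, -10-10, -1100-, -11111, 0-0001, 0-01-0, 01-001, 01-1-0, 011-00, 01111-, 1-10-0, 1-100-, 1-1111, 10-111, 10011-, 11-010, 110101

-11111, 0-0001, 01-001, 011-00, 01111-, 1-1111, 10-111, 10011-, 11-010, 110101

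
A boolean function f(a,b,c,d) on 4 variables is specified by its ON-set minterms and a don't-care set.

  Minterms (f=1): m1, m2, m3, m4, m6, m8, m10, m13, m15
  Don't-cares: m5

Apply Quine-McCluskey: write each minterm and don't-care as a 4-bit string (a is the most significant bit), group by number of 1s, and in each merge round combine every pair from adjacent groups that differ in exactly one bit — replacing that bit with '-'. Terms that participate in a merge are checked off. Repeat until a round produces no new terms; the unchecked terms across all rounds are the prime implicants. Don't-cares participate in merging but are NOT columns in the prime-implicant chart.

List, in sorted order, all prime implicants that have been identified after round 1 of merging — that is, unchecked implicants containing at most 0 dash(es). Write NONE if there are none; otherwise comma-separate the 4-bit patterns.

NONE

size-2^0 implicants → 0001(✓)  0010(✓)  0011(✓)  0100(✓)  0101(✓)  0110(✓)  1000(✓)  1010(✓)  1101(✓)  1111(✓)
size-2^1 implicants → -010  -101  0-01  0-10  00-1  001-  01-0  010-  10-0  11-1
Unchecked terms (primes): -010, -101, 0-01, 0-10, 00-1, 001-, 01-0, 010-, 10-0, 11-1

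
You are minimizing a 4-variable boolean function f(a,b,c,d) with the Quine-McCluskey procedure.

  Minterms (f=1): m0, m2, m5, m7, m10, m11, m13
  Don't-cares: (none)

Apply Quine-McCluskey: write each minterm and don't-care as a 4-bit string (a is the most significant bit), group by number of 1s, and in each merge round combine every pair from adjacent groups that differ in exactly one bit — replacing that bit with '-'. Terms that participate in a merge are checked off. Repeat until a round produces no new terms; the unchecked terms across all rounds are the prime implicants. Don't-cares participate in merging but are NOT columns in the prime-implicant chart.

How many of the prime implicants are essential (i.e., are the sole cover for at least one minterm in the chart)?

[col 0] 0000*, 0010*, 0101*, 0111*, 1010*, 1011*, 1101*
[col 1] -010, -101, 00-0, 01-1, 101-
Prime implicants: -010, -101, 00-0, 01-1, 101-
PI chart (minterm → PIs covering it):
  0 | 00-0  (sole → essential)
  2 | -010,00-0
  5 | -101,01-1
  7 | 01-1  (sole → essential)
  10 | -010,101-
  11 | 101-  (sole → essential)
  13 | -101  (sole → essential)
Essential prime implicants: -101, 00-0, 01-1, 101-

4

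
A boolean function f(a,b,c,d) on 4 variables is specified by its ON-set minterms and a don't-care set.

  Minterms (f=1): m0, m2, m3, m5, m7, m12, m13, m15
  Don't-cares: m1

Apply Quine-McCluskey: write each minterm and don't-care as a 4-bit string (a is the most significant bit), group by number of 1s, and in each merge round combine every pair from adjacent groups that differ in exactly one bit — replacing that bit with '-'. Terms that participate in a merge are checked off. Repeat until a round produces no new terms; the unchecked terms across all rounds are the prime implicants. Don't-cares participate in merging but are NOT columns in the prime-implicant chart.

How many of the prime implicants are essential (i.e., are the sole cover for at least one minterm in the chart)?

size-2^0 implicants → 0000(✓)  0001(✓)  0010(✓)  0011(✓)  0101(✓)  0111(✓)  1100(✓)  1101(✓)  1111(✓)
size-2^1 implicants → -101(✓)  -111(✓)  0-01(✓)  0-11(✓)  00-0(✓)  00-1(✓)  000-(✓)  001-(✓)  01-1(✓)  11-1(✓)  110-
size-2^2 implicants → -1-1  0--1  00--
Unchecked terms (primes): -1-1, 0--1, 00--, 110-
Minterm coverage:
  m0 ⊆ 00-- [E]
  m2 ⊆ 00-- [E]
  m3 ⊆ 0--1,00--
  m5 ⊆ -1-1,0--1
  m7 ⊆ -1-1,0--1
  m12 ⊆ 110- [E]
  m13 ⊆ -1-1,110-
  m15 ⊆ -1-1 [E]
E = {-1-1, 00--, 110-}

3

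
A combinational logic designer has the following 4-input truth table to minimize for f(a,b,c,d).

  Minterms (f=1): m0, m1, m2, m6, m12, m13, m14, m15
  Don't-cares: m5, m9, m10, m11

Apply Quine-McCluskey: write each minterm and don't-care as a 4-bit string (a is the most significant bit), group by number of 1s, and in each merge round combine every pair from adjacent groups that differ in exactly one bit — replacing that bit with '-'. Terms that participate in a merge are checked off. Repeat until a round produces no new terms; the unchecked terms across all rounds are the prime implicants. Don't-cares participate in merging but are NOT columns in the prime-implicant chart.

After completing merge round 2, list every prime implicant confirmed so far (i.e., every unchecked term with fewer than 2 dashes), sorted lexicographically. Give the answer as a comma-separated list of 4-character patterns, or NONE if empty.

00-0, 000-

size-2^0 implicants → 0000(✓)  0001(✓)  0010(✓)  0101(✓)  0110(✓)  1001(✓)  1010(✓)  1011(✓)  1100(✓)  1101(✓)  1110(✓)  1111(✓)
size-2^1 implicants → -001(✓)  -010(✓)  -101(✓)  -110(✓)  0-01(✓)  0-10(✓)  00-0  000-  1-01(✓)  1-10(✓)  1-11(✓)  10-1(✓)  101-(✓)  11-0(✓)  11-1(✓)  110-(✓)  111-(✓)
size-2^2 implicants → --01  --10  1--1  1-1-  11--
Unchecked terms (primes): --01, --10, 00-0, 000-, 1--1, 1-1-, 11--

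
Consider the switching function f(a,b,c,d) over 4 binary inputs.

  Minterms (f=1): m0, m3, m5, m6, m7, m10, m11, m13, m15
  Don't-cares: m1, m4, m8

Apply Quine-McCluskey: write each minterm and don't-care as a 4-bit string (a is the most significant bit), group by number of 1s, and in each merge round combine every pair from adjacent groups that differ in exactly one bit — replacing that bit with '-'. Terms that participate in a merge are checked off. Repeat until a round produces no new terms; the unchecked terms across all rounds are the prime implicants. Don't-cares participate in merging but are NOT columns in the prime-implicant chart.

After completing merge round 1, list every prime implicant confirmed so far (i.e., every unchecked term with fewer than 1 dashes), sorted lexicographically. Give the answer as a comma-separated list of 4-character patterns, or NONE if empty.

NONE

[col 0] 0000*, 0001*, 0011*, 0100*, 0101*, 0110*, 0111*, 1000*, 1010*, 1011*, 1101*, 1111*
[col 1] -000, -011*, -101*, -111*, 0-00*, 0-01*, 0-11*, 00-1*, 000-*, 01-0*, 01-1*, 010-*, 011-*, 1-11*, 10-0, 101-, 11-1*
[col 2] --11, -1-1, 0--1, 0-0-, 01--
Prime implicants: --11, -000, -1-1, 0--1, 0-0-, 01--, 10-0, 101-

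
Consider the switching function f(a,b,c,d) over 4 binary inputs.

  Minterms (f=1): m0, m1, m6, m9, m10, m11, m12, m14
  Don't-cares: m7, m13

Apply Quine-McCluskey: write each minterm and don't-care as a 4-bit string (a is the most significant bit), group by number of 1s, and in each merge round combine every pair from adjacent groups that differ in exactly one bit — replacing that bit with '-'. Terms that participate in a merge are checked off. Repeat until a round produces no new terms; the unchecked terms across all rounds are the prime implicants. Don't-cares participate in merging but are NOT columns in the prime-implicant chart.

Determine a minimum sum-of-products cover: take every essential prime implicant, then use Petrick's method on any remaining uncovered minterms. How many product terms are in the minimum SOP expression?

size-2^0 implicants → 0000(✓)  0001(✓)  0110(✓)  0111(✓)  1001(✓)  1010(✓)  1011(✓)  1100(✓)  1101(✓)  1110(✓)
size-2^1 implicants → -001  -110  000-  011-  1-01  1-10  10-1  101-  11-0  110-
Unchecked terms (primes): -001, -110, 000-, 011-, 1-01, 1-10, 10-1, 101-, 11-0, 110-
Minterm coverage:
  m0 ⊆ 000- [E]
  m1 ⊆ -001,000-
  m6 ⊆ -110,011-
  m9 ⊆ -001,1-01,10-1
  m10 ⊆ 1-10,101-
  m11 ⊆ 10-1,101-
  m12 ⊆ 11-0,110-
  m14 ⊆ -110,1-10,11-0
E = {000-}
Petrick residual → -001, -110, 101-, 11-0
Cover = b'c'd + bcd' + a'b'c' + ab'c + abd'  |cover|=5

5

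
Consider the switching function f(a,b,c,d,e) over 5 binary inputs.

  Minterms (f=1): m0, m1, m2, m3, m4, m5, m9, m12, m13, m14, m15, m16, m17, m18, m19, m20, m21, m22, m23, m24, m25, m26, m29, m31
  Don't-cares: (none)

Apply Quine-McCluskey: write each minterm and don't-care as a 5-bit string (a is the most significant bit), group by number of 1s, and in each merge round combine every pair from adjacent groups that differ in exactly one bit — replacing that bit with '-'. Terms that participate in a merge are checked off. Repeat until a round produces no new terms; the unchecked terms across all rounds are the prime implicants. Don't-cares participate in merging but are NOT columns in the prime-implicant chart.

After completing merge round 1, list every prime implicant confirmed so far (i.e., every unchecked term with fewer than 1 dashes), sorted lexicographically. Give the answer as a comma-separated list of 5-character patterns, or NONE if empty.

NONE

size-2^0 implicants → 00000(✓)  00001(✓)  00010(✓)  00011(✓)  00100(✓)  00101(✓)  01001(✓)  01100(✓)  01101(✓)  01110(✓)  01111(✓)  10000(✓)  10001(✓)  10010(✓)  10011(✓)  10100(✓)  10101(✓)  10110(✓)  10111(✓)  11000(✓)  11001(✓)  11010(✓)  11101(✓)  11111(✓)
size-2^1 implicants → -0000(✓)  -0001(✓)  -0010(✓)  -0011(✓)  -0100(✓)  -0101(✓)  -1001(✓)  -1101(✓)  -1111(✓)  0-001(✓)  0-100(✓)  0-101(✓)  00-00(✓)  00-01(✓)  000-0(✓)  000-1(✓)  0000-(✓)  0001-(✓)  0010-(✓)  01-01(✓)  011-0(✓)  011-1(✓)  0110-(✓)  0111-(✓)  1-000(✓)  1-001(✓)  1-010(✓)  1-101(✓)  1-111(✓)  10-00(✓)  10-01(✓)  10-10(✓)  10-11(✓)  100-0(✓)  100-1(✓)  1000-(✓)  1001-(✓)  101-0(✓)  101-1(✓)  1010-(✓)  1011-(✓)  11-01(✓)  110-0(✓)  1100-(✓)  111-1(✓)
size-2^2 implicants → --001(✓)  --101(✓)  -0-00(✓)  -0-01(✓)  -00-0(✓)  -00-1(✓)  -000-(✓)  -001-(✓)  -010-(✓)  -1-01(✓)  -11-1  0--01(✓)  0-10-  00-0-(✓)  000--(✓)  011--  1--01(✓)  1-0-0  1-00-  1-1-1  10--0(✓)  10--1(✓)  10-0-(✓)  10-1-(✓)  100--(✓)  101--(✓)
size-2^3 implicants → ---01  -0-0-  -00--  10---
Unchecked terms (primes): ---01, -0-0-, -00--, -11-1, 0-10-, 011--, 1-0-0, 1-00-, 1-1-1, 10---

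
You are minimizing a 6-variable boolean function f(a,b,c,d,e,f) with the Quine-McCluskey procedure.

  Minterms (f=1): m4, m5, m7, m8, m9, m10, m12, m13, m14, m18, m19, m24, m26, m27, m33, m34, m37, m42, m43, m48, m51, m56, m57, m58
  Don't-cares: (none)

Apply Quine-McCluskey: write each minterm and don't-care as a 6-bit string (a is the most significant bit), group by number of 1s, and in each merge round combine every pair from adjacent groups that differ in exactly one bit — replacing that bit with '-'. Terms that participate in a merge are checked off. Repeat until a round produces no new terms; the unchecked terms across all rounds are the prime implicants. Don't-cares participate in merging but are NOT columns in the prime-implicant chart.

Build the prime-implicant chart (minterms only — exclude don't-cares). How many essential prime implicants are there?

[col 0] 000100*, 000101*, 000111*, 001000*, 001001*, 001010*, 001100*, 001101*, 001110*, 010010*, 010011*, 011000*, 011010*, 011011*, 100001*, 100010*, 100101*, 101010*, 101011*, 110000*, 110011*, 111000*, 111001*, 111010*
[col 1] -00101, -01010*, -10011, -11000*, -11010*, 0-1000*, 0-1010*, 00-100*, 00-101*, 0001-1, 00010-*, 001-00*, 001-01*, 001-10*, 0010-0*, 00100-*, 0011-0*, 00110-*, 01-010*, 01-011*, 01001-*, 0110-0*, 01101-*, 1-1010*, 10-010, 100-01, 10101-, 11-000, 1110-0*, 11100-
[col 2] --1010, -110-0, 0-10-0, 00-10-, 001--0, 001-0-, 01-01-
Prime implicants: --1010, -00101, -10011, -110-0, 0-10-0, 00-10-, 0001-1, 001--0, 001-0-, 01-01-, 10-010, 100-01, 10101-, 11-000, 11100-
PI chart (minterm → PIs covering it):
  4 | 00-10-  (sole → essential)
  5 | -00101,00-10-,0001-1
  7 | 0001-1  (sole → essential)
  8 | 0-10-0,001--0,001-0-
  9 | 001-0-  (sole → essential)
  10 | --1010,0-10-0,001--0
  12 | 00-10-,001--0,001-0-
  13 | 00-10-,001-0-
  14 | 001--0  (sole → essential)
  18 | 01-01-  (sole → essential)
  19 | -10011,01-01-
  24 | -110-0,0-10-0
  26 | --1010,-110-0,0-10-0,01-01-
  27 | 01-01-  (sole → essential)
  33 | 100-01  (sole → essential)
  34 | 10-010  (sole → essential)
  37 | -00101,100-01
  42 | --1010,10-010,10101-
  43 | 10101-  (sole → essential)
  48 | 11-000  (sole → essential)
  51 | -10011  (sole → essential)
  56 | -110-0,11-000,11100-
  57 | 11100-  (sole → essential)
  58 | --1010,-110-0
Essential prime implicants: -10011, 00-10-, 0001-1, 001--0, 001-0-, 01-01-, 10-010, 100-01, 10101-, 11-000, 11100-

11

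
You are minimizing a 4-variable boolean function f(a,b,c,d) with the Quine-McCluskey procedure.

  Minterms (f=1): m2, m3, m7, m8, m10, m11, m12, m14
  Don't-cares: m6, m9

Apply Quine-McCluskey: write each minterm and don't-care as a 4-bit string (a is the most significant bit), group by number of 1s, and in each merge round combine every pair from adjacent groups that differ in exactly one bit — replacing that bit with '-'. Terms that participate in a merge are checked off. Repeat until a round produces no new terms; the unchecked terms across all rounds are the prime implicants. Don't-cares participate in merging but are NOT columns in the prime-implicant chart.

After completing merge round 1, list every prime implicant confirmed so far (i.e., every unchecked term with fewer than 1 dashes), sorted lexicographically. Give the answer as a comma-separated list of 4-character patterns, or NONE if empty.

NONE

[col 0] 0010*, 0011*, 0110*, 0111*, 1000*, 1001*, 1010*, 1011*, 1100*, 1110*
[col 1] -010*, -011*, -110*, 0-10*, 0-11*, 001-*, 011-*, 1-00*, 1-10*, 10-0*, 10-1*, 100-*, 101-*, 11-0*
[col 2] --10, -01-, 0-1-, 1--0, 10--
Prime implicants: --10, -01-, 0-1-, 1--0, 10--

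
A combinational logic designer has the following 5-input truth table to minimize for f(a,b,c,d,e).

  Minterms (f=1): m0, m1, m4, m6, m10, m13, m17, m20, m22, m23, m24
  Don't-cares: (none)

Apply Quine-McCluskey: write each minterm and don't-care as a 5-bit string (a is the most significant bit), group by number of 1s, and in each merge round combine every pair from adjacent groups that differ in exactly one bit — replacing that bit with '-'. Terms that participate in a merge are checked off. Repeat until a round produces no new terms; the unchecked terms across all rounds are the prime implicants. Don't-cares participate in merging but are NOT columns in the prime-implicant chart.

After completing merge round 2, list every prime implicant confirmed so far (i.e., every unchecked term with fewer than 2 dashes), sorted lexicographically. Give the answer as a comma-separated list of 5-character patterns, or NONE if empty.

[col 0] 00000*, 00001*, 00100*, 00110*, 01010, 01101, 10001*, 10100*, 10110*, 10111*, 11000
[col 1] -0001, -0100*, -0110*, 00-00, 0000-, 001-0*, 101-0*, 1011-
[col 2] -01-0
Prime implicants: -0001, -01-0, 00-00, 0000-, 01010, 01101, 1011-, 11000

-0001, 00-00, 0000-, 01010, 01101, 1011-, 11000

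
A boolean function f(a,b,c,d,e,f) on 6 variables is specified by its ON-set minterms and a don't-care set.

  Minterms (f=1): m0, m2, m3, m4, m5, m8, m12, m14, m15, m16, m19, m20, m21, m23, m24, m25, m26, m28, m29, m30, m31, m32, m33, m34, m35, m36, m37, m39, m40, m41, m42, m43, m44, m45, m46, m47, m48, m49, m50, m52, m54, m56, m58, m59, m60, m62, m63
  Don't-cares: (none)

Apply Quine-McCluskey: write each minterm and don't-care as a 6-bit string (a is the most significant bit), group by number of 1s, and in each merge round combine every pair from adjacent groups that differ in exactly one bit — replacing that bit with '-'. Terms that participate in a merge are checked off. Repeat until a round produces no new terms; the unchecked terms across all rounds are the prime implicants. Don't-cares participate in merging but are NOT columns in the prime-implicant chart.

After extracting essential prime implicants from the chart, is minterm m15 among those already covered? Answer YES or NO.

YES

Round 0: 000000✓ 000010✓ 000011✓ 000100✓ 000101✓ 001000✓ 001100✓ 001110✓ 001111✓ 010000✓ 010011✓ 010100✓ 010101✓ 010111✓ 011000✓ 011001✓ 011010✓ 011100✓ 011101✓ 011110✓ 011111✓ 100000✓ 100001✓ 100010✓ 100011✓ 100100✓ 100101✓ 100111✓ 101000✓ 101001✓ 101010✓ 101011✓ 101100✓ 101101✓ 101110✓ 101111✓ 110000✓ 110001✓ 110010✓ 110100✓ 110110✓ 111000✓ 111010✓ 111011✓ 111100✓ 111110✓ 111111✓
Round 1: -00000✓ -00010✓ -00011✓ -00100✓ -00101✓ -01000✓ -01100✓ -01110✓ -01111✓ -10000✓ -10100✓ -11000✓ -11010✓ -11100✓ -11110✓ -11111✓ 0-0000✓ 0-0011 0-0100✓ 0-0101✓ 0-1000✓ 0-1100✓ 0-1110✓ 0-1111✓ 00-000✓ 00-100✓ 000-00✓ 0000-0✓ 00001-✓ 00010-✓ 001-00✓ 0011-0✓ 00111-✓ 01-000✓ 01-100✓ 01-101✓ 01-111✓ 010-00✓ 010-11 0101-1✓ 01010-✓ 011-00✓ 011-01✓ 011-10✓ 0110-0✓ 01100-✓ 0111-0✓ 0111-1✓ 01110-✓ 01111-✓ 1-0000✓ 1-0001✓ 1-0010✓ 1-0100✓ 1-1000✓ 1-1010✓ 1-1011✓ 1-1100✓ 1-1110✓ 1-1111✓ 10-000✓ 10-001✓ 10-010✓ 10-011✓ 10-100✓ 10-101✓ 10-111✓ 100-00✓ 100-01✓ 100-11✓ 1000-0✓ 1000-1✓ 10000-✓ 10001-✓ 1001-1✓ 10010-✓ 101-00✓ 101-01✓ 101-10✓ 101-11✓ 1010-0✓ 1010-1✓ 10100-✓ 10101-✓ 1011-0✓ 1011-1✓ 10110-✓ 10111-✓ 11-000✓ 11-010✓ 11-100✓ 11-110✓ 110-00✓ 110-10✓ 1100-0✓ 11000-✓ 1101-0✓ 111-00✓ 111-10✓ 111-11✓ 1110-0✓ 11101-✓ 1111-0✓ 11111-✓
Round 2: --0000✓ --0100✓ --1000✓ --1100✓ --1110✓ --1111✓ -0-000✓ -0-100✓ -00-00✓ -000-0 -0001- -0010- -01-00✓ -011-0✓ -0111-✓ -1-000✓ -1-100✓ -10-00✓ -11-00✓ -11-10✓ -110-0✓ -111-0✓ -1111-✓ 0--000✓ 0--100✓ 0-0-00✓ 0-010- 0-1-00✓ 0-11-0✓ 0-111-✓ 00--00✓ 01--00✓ 01-1-1 01-10- 011--0✓ 011-0- 0111-- 1--000✓ 1--010✓ 1--100✓ 1-0-00✓ 1-00-0✓ 1-000- 1-1-00✓ 1-1-10✓ 1-1-11✓ 1-10-0✓ 1-101-✓ 1-11-0✓ 1-111-✓ 10--00✓ 10--01✓ 10--11✓ 10-0-0✓ 10-0-1✓ 10-00-✓ 10-01-✓ 10-1-1✓ 10-10-✓ 100--1✓ 100-0-✓ 1000--✓ 101--0✓ 101--1✓ 101-0-✓ 101-1-✓ 1010--✓ 1011--✓ 11--00✓ 11--10✓ 11-0-0✓ 11-1-0✓ 110--0✓ 111--0✓ 111-1-✓
Round 3: ---000✓ ---100✓ --0-00✓ --1-00✓ --11-0 --111- -0--00✓ -1--00✓ -11--0 0---00✓ 1---00✓ 1--0-0 1-1--0 1-1-1- 10---1 10--0- 10-0-- 101--- 11---0
Round 4: ----00
PIs = {----00, --11-0, --111-, -000-0, -0001-, -0010-, -11--0, 0-0011, 0-010-, 01-1-1, 01-10-, 010-11, 011-0-, 0111--, 1--0-0, 1-000-, 1-1--0, 1-1-1-, 10---1, 10--0-, 10-0--, 101---, 11---0}
Coverage chart:
  m0: ----00,-000-0
  m2: -000-0,-0001-
  m3: -0001-,0-0011
  m4: ----00,-0010-,0-010-
  m5: -0010-,0-010-
  m8: ----00 ←essential
  m12: ----00,--11-0
  m14: --11-0,--111-
  m15: --111- ←essential
  m16: ----00 ←essential
  m19: 0-0011,010-11
  m20: ----00,0-010-,01-10-
  m21: 0-010-,01-1-1,01-10-
  m23: 01-1-1,010-11
  m24: ----00,-11--0,011-0-
  m25: 011-0- ←essential
  m26: -11--0 ←essential
  m28: ----00,--11-0,-11--0,01-10-,011-0-,0111--
  m29: 01-1-1,01-10-,011-0-,0111--
  m30: --11-0,--111-,-11--0,0111--
  m31: --111-,01-1-1,0111--
  m32: ----00,-000-0,1--0-0,1-000-,10--0-,10-0--
  m33: 1-000-,10---1,10--0-,10-0--
  m34: -000-0,-0001-,1--0-0,10-0--
  m35: -0001-,10---1,10-0--
  m36: ----00,-0010-,10--0-
  m37: -0010-,10---1,10--0-
  m39: 10---1 ←essential
  m40: ----00,1--0-0,1-1--0,10--0-,10-0--,101---
  m41: 10---1,10--0-,10-0--,101---
  m42: 1--0-0,1-1--0,1-1-1-,10-0--,101---
  m43: 1-1-1-,10---1,10-0--,101---
  m44: ----00,--11-0,1-1--0,10--0-,101---
  m45: 10---1,10--0-,101---
  m46: --11-0,--111-,1-1--0,1-1-1-,101---
  m47: --111-,1-1-1-,10---1,101---
  m48: ----00,1--0-0,1-000-,11---0
  m49: 1-000- ←essential
  m50: 1--0-0,11---0
  m52: ----00,11---0
  m54: 11---0 ←essential
  m56: ----00,-11--0,1--0-0,1-1--0,11---0
  m58: -11--0,1--0-0,1-1--0,1-1-1-,11---0
  m59: 1-1-1- ←essential
  m60: ----00,--11-0,-11--0,1-1--0,11---0
  m62: --11-0,--111-,-11--0,1-1--0,1-1-1-,11---0
  m63: --111-,1-1-1-
Essential: ----00, --111-, -11--0, 011-0-, 1-000-, 1-1-1-, 10---1, 11---0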